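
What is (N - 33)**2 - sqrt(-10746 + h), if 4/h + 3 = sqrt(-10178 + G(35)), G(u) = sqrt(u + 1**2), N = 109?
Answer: 5776 - sqrt(-1113852691878 - 81448*I*sqrt(2543))/10181 ≈ 5776.0 + 103.66*I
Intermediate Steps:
G(u) = sqrt(1 + u) (G(u) = sqrt(u + 1) = sqrt(1 + u))
h = 4/(-3 + 2*I*sqrt(2543)) (h = 4/(-3 + sqrt(-10178 + sqrt(1 + 35))) = 4/(-3 + sqrt(-10178 + sqrt(36))) = 4/(-3 + sqrt(-10178 + 6)) = 4/(-3 + sqrt(-10172)) = 4/(-3 + 2*I*sqrt(2543)) ≈ -0.0011787 - 0.039625*I)
(N - 33)**2 - sqrt(-10746 + h) = (109 - 33)**2 - sqrt(-10746 + (-12/10181 - 8*I*sqrt(2543)/10181)) = 76**2 - sqrt(-109405038/10181 - 8*I*sqrt(2543)/10181) = 5776 - sqrt(-109405038/10181 - 8*I*sqrt(2543)/10181)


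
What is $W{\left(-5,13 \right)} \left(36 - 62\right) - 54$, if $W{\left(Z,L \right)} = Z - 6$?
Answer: $232$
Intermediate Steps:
$W{\left(Z,L \right)} = -6 + Z$
$W{\left(-5,13 \right)} \left(36 - 62\right) - 54 = \left(-6 - 5\right) \left(36 - 62\right) - 54 = \left(-11\right) \left(-26\right) - 54 = 286 - 54 = 232$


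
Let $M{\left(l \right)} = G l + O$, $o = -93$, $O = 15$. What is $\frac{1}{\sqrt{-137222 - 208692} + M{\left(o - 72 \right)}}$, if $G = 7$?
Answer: $- \frac{30}{43303} - \frac{i \sqrt{345914}}{1645514} \approx -0.00069279 - 0.00035742 i$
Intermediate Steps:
$M{\left(l \right)} = 15 + 7 l$ ($M{\left(l \right)} = 7 l + 15 = 15 + 7 l$)
$\frac{1}{\sqrt{-137222 - 208692} + M{\left(o - 72 \right)}} = \frac{1}{\sqrt{-137222 - 208692} + \left(15 + 7 \left(-93 - 72\right)\right)} = \frac{1}{\sqrt{-345914} + \left(15 + 7 \left(-93 - 72\right)\right)} = \frac{1}{i \sqrt{345914} + \left(15 + 7 \left(-165\right)\right)} = \frac{1}{i \sqrt{345914} + \left(15 - 1155\right)} = \frac{1}{i \sqrt{345914} - 1140} = \frac{1}{-1140 + i \sqrt{345914}}$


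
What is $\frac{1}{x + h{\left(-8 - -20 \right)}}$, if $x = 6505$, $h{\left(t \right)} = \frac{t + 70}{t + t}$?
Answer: $\frac{12}{78101} \approx 0.00015365$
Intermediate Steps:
$h{\left(t \right)} = \frac{70 + t}{2 t}$
$\frac{1}{x + h{\left(-8 - -20 \right)}} = \frac{1}{6505 + \frac{70 - -12}{2 \left(-8 - -20\right)}} = \frac{1}{6505 + \frac{70 + \left(-8 + 20\right)}{2 \left(-8 + 20\right)}} = \frac{1}{6505 + \frac{70 + 12}{2 \cdot 12}} = \frac{1}{6505 + \frac{1}{2} \cdot \frac{1}{12} \cdot 82} = \frac{1}{6505 + \frac{41}{12}} = \frac{1}{\frac{78101}{12}} = \frac{12}{78101}$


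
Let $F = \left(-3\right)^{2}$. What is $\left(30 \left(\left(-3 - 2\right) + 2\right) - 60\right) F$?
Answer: $-1350$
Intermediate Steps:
$F = 9$
$\left(30 \left(\left(-3 - 2\right) + 2\right) - 60\right) F = \left(30 \left(\left(-3 - 2\right) + 2\right) - 60\right) 9 = \left(30 \left(-5 + 2\right) - 60\right) 9 = \left(30 \left(-3\right) - 60\right) 9 = \left(-90 - 60\right) 9 = \left(-150\right) 9 = -1350$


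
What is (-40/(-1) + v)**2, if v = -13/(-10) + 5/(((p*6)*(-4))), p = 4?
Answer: 392000401/230400 ≈ 1701.4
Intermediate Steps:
v = 599/480 (v = -13/(-10) + 5/(((4*6)*(-4))) = -13*(-1/10) + 5/((24*(-4))) = 13/10 + 5/(-96) = 13/10 + 5*(-1/96) = 13/10 - 5/96 = 599/480 ≈ 1.2479)
(-40/(-1) + v)**2 = (-40/(-1) + 599/480)**2 = (-40*(-1) + 599/480)**2 = (40 + 599/480)**2 = (19799/480)**2 = 392000401/230400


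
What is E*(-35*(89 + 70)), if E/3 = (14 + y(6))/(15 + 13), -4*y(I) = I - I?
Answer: -16695/2 ≈ -8347.5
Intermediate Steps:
y(I) = 0 (y(I) = -(I - I)/4 = -1/4*0 = 0)
E = 3/2 (E = 3*((14 + 0)/(15 + 13)) = 3*(14/28) = 3*(14*(1/28)) = 3*(1/2) = 3/2 ≈ 1.5000)
E*(-35*(89 + 70)) = 3*(-35*(89 + 70))/2 = 3*(-35*159)/2 = (3/2)*(-5565) = -16695/2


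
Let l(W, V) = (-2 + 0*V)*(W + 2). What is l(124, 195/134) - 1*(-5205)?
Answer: 4953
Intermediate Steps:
l(W, V) = -4 - 2*W (l(W, V) = (-2 + 0)*(2 + W) = -2*(2 + W) = -4 - 2*W)
l(124, 195/134) - 1*(-5205) = (-4 - 2*124) - 1*(-5205) = (-4 - 248) + 5205 = -252 + 5205 = 4953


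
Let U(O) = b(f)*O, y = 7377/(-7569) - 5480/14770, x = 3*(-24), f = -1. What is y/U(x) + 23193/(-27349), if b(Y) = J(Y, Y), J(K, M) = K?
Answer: -908565980417/1048271198184 ≈ -0.86673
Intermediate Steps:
x = -72
b(Y) = Y
y = -5014547/3726471 (y = 7377*(-1/7569) - 5480*1/14770 = -2459/2523 - 548/1477 = -5014547/3726471 ≈ -1.3457)
U(O) = -O
y/U(x) + 23193/(-27349) = -5014547/(3726471*((-1*(-72)))) + 23193/(-27349) = -5014547/3726471/72 + 23193*(-1/27349) = -5014547/3726471*1/72 - 23193/27349 = -5014547/268305912 - 23193/27349 = -908565980417/1048271198184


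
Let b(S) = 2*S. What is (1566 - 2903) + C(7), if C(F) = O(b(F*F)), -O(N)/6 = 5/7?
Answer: -9389/7 ≈ -1341.3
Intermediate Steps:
O(N) = -30/7
C(F) = -30/7
(1566 - 2903) + C(7) = (1566 - 2903) - 30/7 = -1337 - 30/7 = -9389/7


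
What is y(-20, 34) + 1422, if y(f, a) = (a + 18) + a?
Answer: 1508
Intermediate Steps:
y(f, a) = 18 + 2*a (y(f, a) = (18 + a) + a = 18 + 2*a)
y(-20, 34) + 1422 = (18 + 2*34) + 1422 = (18 + 68) + 1422 = 86 + 1422 = 1508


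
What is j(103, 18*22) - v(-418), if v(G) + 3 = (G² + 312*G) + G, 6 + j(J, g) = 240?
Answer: -43653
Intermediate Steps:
j(J, g) = 234 (j(J, g) = -6 + 240 = 234)
v(G) = -3 + G² + 313*G (v(G) = -3 + ((G² + 312*G) + G) = -3 + (G² + 313*G) = -3 + G² + 313*G)
j(103, 18*22) - v(-418) = 234 - (-3 + (-418)² + 313*(-418)) = 234 - (-3 + 174724 - 130834) = 234 - 1*43887 = 234 - 43887 = -43653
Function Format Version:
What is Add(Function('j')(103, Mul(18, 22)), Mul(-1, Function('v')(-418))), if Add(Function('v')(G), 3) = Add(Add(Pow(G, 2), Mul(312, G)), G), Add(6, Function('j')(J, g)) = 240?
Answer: -43653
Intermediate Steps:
Function('j')(J, g) = 234 (Function('j')(J, g) = Add(-6, 240) = 234)
Function('v')(G) = Add(-3, Pow(G, 2), Mul(313, G)) (Function('v')(G) = Add(-3, Add(Add(Pow(G, 2), Mul(312, G)), G)) = Add(-3, Add(Pow(G, 2), Mul(313, G))) = Add(-3, Pow(G, 2), Mul(313, G)))
Add(Function('j')(103, Mul(18, 22)), Mul(-1, Function('v')(-418))) = Add(234, Mul(-1, Add(-3, Pow(-418, 2), Mul(313, -418)))) = Add(234, Mul(-1, Add(-3, 174724, -130834))) = Add(234, Mul(-1, 43887)) = Add(234, -43887) = -43653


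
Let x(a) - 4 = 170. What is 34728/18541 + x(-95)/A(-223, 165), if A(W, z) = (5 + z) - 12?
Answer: 4356579/1464739 ≈ 2.9743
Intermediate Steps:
A(W, z) = -7 + z
x(a) = 174 (x(a) = 4 + 170 = 174)
34728/18541 + x(-95)/A(-223, 165) = 34728/18541 + 174/(-7 + 165) = 34728*(1/18541) + 174/158 = 34728/18541 + 174*(1/158) = 34728/18541 + 87/79 = 4356579/1464739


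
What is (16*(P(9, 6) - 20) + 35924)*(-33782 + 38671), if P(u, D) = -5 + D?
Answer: 174146180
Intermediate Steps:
(16*(P(9, 6) - 20) + 35924)*(-33782 + 38671) = (16*((-5 + 6) - 20) + 35924)*(-33782 + 38671) = (16*(1 - 20) + 35924)*4889 = (16*(-19) + 35924)*4889 = (-304 + 35924)*4889 = 35620*4889 = 174146180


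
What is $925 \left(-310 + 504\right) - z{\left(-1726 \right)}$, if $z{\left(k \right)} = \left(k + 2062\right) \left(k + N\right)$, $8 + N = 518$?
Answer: $588026$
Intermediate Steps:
$N = 510$ ($N = -8 + 518 = 510$)
$z{\left(k \right)} = \left(510 + k\right) \left(2062 + k\right)$ ($z{\left(k \right)} = \left(k + 2062\right) \left(k + 510\right) = \left(2062 + k\right) \left(510 + k\right) = \left(510 + k\right) \left(2062 + k\right)$)
$925 \left(-310 + 504\right) - z{\left(-1726 \right)} = 925 \left(-310 + 504\right) - \left(1051620 + \left(-1726\right)^{2} + 2572 \left(-1726\right)\right) = 925 \cdot 194 - \left(1051620 + 2979076 - 4439272\right) = 179450 - -408576 = 179450 + 408576 = 588026$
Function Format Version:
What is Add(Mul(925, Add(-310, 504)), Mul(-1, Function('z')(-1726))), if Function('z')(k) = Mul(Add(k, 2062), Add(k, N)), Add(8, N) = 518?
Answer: 588026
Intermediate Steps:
N = 510 (N = Add(-8, 518) = 510)
Function('z')(k) = Mul(Add(510, k), Add(2062, k)) (Function('z')(k) = Mul(Add(k, 2062), Add(k, 510)) = Mul(Add(2062, k), Add(510, k)) = Mul(Add(510, k), Add(2062, k)))
Add(Mul(925, Add(-310, 504)), Mul(-1, Function('z')(-1726))) = Add(Mul(925, Add(-310, 504)), Mul(-1, Add(1051620, Pow(-1726, 2), Mul(2572, -1726)))) = Add(Mul(925, 194), Mul(-1, Add(1051620, 2979076, -4439272))) = Add(179450, Mul(-1, -408576)) = Add(179450, 408576) = 588026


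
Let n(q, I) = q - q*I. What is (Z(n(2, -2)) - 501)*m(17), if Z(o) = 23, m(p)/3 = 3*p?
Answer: -73134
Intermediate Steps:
m(p) = 9*p (m(p) = 3*(3*p) = 9*p)
n(q, I) = q - I*q
(Z(n(2, -2)) - 501)*m(17) = (23 - 501)*(9*17) = -478*153 = -73134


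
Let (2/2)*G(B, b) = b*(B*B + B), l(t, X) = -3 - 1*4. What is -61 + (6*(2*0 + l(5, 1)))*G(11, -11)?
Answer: 60923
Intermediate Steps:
l(t, X) = -7 (l(t, X) = -3 - 4 = -7)
G(B, b) = b*(B + B²) (G(B, b) = b*(B*B + B) = b*(B² + B) = b*(B + B²))
-61 + (6*(2*0 + l(5, 1)))*G(11, -11) = -61 + (6*(2*0 - 7))*(11*(-11)*(1 + 11)) = -61 + (6*(0 - 7))*(11*(-11)*12) = -61 + (6*(-7))*(-1452) = -61 - 42*(-1452) = -61 + 60984 = 60923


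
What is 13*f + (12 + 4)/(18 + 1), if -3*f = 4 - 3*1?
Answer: -199/57 ≈ -3.4912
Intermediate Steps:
f = -1/3 (f = -(4 - 3*1)/3 = -(4 - 3)/3 = -1/3*1 = -1/3 ≈ -0.33333)
13*f + (12 + 4)/(18 + 1) = 13*(-1/3) + (12 + 4)/(18 + 1) = -13/3 + 16/19 = -199/57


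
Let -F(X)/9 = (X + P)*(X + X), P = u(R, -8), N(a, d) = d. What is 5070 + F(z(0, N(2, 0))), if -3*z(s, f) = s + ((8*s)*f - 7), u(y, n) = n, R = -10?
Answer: 5308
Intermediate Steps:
P = -8
z(s, f) = 7/3 - s/3 - 8*f*s/3 (z(s, f) = -(s + ((8*s)*f - 7))/3 = -(s + (8*f*s - 7))/3 = -(s + (-7 + 8*f*s))/3 = -(-7 + s + 8*f*s)/3 = 7/3 - s/3 - 8*f*s/3)
F(X) = -18*X*(-8 + X) (F(X) = -9*(X - 8)*(X + X) = -9*(-8 + X)*2*X = -18*X*(-8 + X))
5070 + F(z(0, N(2, 0))) = 5070 + 18*(7/3 - ⅓*0 - 8/3*0*0)*(8 - (7/3 - ⅓*0 - 8/3*0*0)) = 5070 + 18*(7/3 + 0 + 0)*(8 - (7/3 + 0 + 0)) = 5070 + 18*(7/3)*(8 - 1*7/3) = 5070 + 18*(7/3)*(8 - 7/3) = 5070 + 18*(7/3)*(17/3) = 5070 + 238 = 5308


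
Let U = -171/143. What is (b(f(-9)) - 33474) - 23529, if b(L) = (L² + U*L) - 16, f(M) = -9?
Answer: -8140595/143 ≈ -56927.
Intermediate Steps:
U = -171/143 (U = -171*1/143 = -171/143 ≈ -1.1958)
b(L) = -16 + L² - 171*L/143 (b(L) = (L² - 171*L/143) - 16 = -16 + L² - 171*L/143)
(b(f(-9)) - 33474) - 23529 = ((-16 + (-9)² - 171/143*(-9)) - 33474) - 23529 = ((-16 + 81 + 1539/143) - 33474) - 23529 = (10834/143 - 33474) - 23529 = -4775948/143 - 23529 = -8140595/143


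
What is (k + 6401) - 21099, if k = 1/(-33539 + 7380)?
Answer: -384484983/26159 ≈ -14698.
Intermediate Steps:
k = -1/26159 (k = 1/(-26159) = -1/26159 ≈ -3.8228e-5)
(k + 6401) - 21099 = (-1/26159 + 6401) - 21099 = 167443758/26159 - 21099 = -384484983/26159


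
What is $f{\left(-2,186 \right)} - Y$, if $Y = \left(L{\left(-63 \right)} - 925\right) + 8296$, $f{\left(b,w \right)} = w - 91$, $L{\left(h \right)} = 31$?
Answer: $-7307$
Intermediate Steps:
$f{\left(b,w \right)} = -91 + w$
$Y = 7402$ ($Y = \left(31 - 925\right) + 8296 = -894 + 8296 = 7402$)
$f{\left(-2,186 \right)} - Y = \left(-91 + 186\right) - 7402 = 95 - 7402 = -7307$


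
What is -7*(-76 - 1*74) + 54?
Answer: 1104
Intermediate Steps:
-7*(-76 - 1*74) + 54 = -7*(-76 - 74) + 54 = -7*(-150) + 54 = 1050 + 54 = 1104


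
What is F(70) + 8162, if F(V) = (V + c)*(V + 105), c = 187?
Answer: 53137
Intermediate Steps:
F(V) = (105 + V)*(187 + V) (F(V) = (V + 187)*(V + 105) = (187 + V)*(105 + V) = (105 + V)*(187 + V))
F(70) + 8162 = (19635 + 70² + 292*70) + 8162 = (19635 + 4900 + 20440) + 8162 = 44975 + 8162 = 53137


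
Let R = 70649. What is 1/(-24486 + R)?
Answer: 1/46163 ≈ 2.1662e-5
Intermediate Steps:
1/(-24486 + R) = 1/(-24486 + 70649) = 1/46163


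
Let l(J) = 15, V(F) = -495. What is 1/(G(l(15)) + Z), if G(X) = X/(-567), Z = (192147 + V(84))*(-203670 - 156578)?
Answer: -189/13048985192549 ≈ -1.4484e-11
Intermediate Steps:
Z = -69042249696 (Z = (192147 - 495)*(-203670 - 156578) = 191652*(-360248) = -69042249696)
G(X) = -X/567 (G(X) = X*(-1/567) = -X/567)
1/(G(l(15)) + Z) = 1/(-1/567*15 - 69042249696) = 1/(-5/189 - 69042249696) = 1/(-13048985192549/189) = -189/13048985192549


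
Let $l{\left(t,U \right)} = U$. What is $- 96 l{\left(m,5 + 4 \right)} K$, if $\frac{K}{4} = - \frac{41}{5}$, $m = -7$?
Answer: $\frac{141696}{5} \approx 28339.0$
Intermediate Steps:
$K = - \frac{164}{5}$ ($K = 4 \left(- \frac{41}{5}\right) = - \frac{164}{5} \approx -32.8$)
$- 96 l{\left(m,5 + 4 \right)} K = - 96 \left(5 + 4\right) \left(- \frac{164}{5}\right) = \left(-96\right) 9 \left(- \frac{164}{5}\right) = \left(-864\right) \left(- \frac{164}{5}\right) = \frac{141696}{5}$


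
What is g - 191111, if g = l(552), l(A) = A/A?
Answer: -191110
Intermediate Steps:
l(A) = 1
g = 1
g - 191111 = 1 - 191111 = -191110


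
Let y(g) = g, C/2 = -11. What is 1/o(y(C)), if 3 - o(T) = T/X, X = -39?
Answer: 39/95 ≈ 0.41053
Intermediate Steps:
C = -22 (C = 2*(-11) = -22)
o(T) = 3 + T/39 (o(T) = 3 - T/(-39) = 3 - T*(-1)/39 = 3 - (-1)*T/39 = 3 + T/39)
1/o(y(C)) = 1/(3 + (1/39)*(-22)) = 1/(3 - 22/39) = 1/(95/39) = 39/95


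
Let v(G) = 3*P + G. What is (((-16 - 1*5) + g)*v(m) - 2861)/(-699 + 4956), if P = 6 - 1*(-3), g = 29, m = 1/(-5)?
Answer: -401/645 ≈ -0.62171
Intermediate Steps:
m = -1/5 ≈ -0.20000
P = 9 (P = 6 + 3 = 9)
v(G) = 27 + G (v(G) = 3*9 + G = 27 + G)
(((-16 - 1*5) + g)*v(m) - 2861)/(-699 + 4956) = (((-16 - 1*5) + 29)*(27 - 1/5) - 2861)/(-699 + 4956) = (((-16 - 5) + 29)*(134/5) - 2861)/4257 = ((-21 + 29)*(134/5) - 2861)*(1/4257) = (8*(134/5) - 2861)*(1/4257) = (1072/5 - 2861)*(1/4257) = -13233/5*1/4257 = -401/645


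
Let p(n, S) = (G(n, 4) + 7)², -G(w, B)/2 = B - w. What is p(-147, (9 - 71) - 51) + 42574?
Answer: 129599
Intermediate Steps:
G(w, B) = -2*B + 2*w (G(w, B) = -2*(B - w) = -2*B + 2*w)
p(n, S) = (-1 + 2*n)² (p(n, S) = ((-2*4 + 2*n) + 7)² = ((-8 + 2*n) + 7)² = (-1 + 2*n)²)
p(-147, (9 - 71) - 51) + 42574 = (-1 + 2*(-147))² + 42574 = (-1 - 294)² + 42574 = (-295)² + 42574 = 87025 + 42574 = 129599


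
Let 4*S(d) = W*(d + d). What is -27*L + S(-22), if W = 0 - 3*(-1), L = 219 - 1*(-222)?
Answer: -11940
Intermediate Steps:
L = 441 (L = 219 + 222 = 441)
W = 3 (W = 0 + 3 = 3)
S(d) = 3*d/2 (S(d) = (3*(d + d))/4 = (3*(2*d))/4 = (6*d)/4 = 3*d/2)
-27*L + S(-22) = -27*441 + (3/2)*(-22) = -11907 - 33 = -11940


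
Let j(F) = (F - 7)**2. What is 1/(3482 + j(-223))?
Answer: 1/56382 ≈ 1.7736e-5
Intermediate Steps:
j(F) = (-7 + F)**2
1/(3482 + j(-223)) = 1/(3482 + (-7 - 223)**2) = 1/(3482 + (-230)**2) = 1/(3482 + 52900) = 1/56382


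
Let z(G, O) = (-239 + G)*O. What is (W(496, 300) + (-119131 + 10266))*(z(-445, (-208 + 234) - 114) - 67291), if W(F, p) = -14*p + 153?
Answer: 801562288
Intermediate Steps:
W(F, p) = 153 - 14*p
z(G, O) = O*(-239 + G)
(W(496, 300) + (-119131 + 10266))*(z(-445, (-208 + 234) - 114) - 67291) = ((153 - 14*300) + (-119131 + 10266))*(((-208 + 234) - 114)*(-239 - 445) - 67291) = ((153 - 4200) - 108865)*((26 - 114)*(-684) - 67291) = (-4047 - 108865)*(-88*(-684) - 67291) = -112912*(60192 - 67291) = -112912*(-7099) = 801562288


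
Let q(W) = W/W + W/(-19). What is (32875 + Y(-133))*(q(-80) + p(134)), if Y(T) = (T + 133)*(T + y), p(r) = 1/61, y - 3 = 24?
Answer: 199156750/1159 ≈ 1.7184e+5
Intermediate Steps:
y = 27 (y = 3 + 24 = 27)
p(r) = 1/61
Y(T) = (27 + T)*(133 + T) (Y(T) = (T + 133)*(T + 27) = (133 + T)*(27 + T) = (27 + T)*(133 + T))
q(W) = 1 - W/19 (q(W) = 1 + W*(-1/19) = 1 - W/19)
(32875 + Y(-133))*(q(-80) + p(134)) = (32875 + (3591 + (-133)² + 160*(-133)))*((1 - 1/19*(-80)) + 1/61) = (32875 + (3591 + 17689 - 21280))*((1 + 80/19) + 1/61) = (32875 + 0)*(99/19 + 1/61) = 32875*(6058/1159) = 199156750/1159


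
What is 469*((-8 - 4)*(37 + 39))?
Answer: -427728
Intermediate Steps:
469*((-8 - 4)*(37 + 39)) = 469*(-12*76) = 469*(-912) = -427728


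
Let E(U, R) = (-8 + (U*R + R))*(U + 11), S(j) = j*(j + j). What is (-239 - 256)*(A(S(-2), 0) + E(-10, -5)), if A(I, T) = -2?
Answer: -17325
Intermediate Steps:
S(j) = 2*j**2 (S(j) = j*(2*j) = 2*j**2)
E(U, R) = (11 + U)*(-8 + R + R*U) (E(U, R) = (-8 + (R*U + R))*(11 + U) = (-8 + (R + R*U))*(11 + U) = (-8 + R + R*U)*(11 + U) = (11 + U)*(-8 + R + R*U))
(-239 - 256)*(A(S(-2), 0) + E(-10, -5)) = (-239 - 256)*(-2 + (-88 - 8*(-10) + 11*(-5) - 5*(-10)**2 + 12*(-5)*(-10))) = -495*(-2 + (-88 + 80 - 55 - 5*100 + 600)) = -495*(-2 + (-88 + 80 - 55 - 500 + 600)) = -495*(-2 + 37) = -495*35 = -17325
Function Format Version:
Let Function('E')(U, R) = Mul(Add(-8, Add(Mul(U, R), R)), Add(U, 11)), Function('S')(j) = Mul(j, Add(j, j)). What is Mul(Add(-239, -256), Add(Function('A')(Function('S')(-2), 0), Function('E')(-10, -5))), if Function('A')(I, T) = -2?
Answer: -17325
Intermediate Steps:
Function('S')(j) = Mul(2, Pow(j, 2)) (Function('S')(j) = Mul(j, Mul(2, j)) = Mul(2, Pow(j, 2)))
Function('E')(U, R) = Mul(Add(11, U), Add(-8, R, Mul(R, U))) (Function('E')(U, R) = Mul(Add(-8, Add(Mul(R, U), R)), Add(11, U)) = Mul(Add(-8, Add(R, Mul(R, U))), Add(11, U)) = Mul(Add(-8, R, Mul(R, U)), Add(11, U)) = Mul(Add(11, U), Add(-8, R, Mul(R, U))))
Mul(Add(-239, -256), Add(Function('A')(Function('S')(-2), 0), Function('E')(-10, -5))) = Mul(Add(-239, -256), Add(-2, Add(-88, Mul(-8, -10), Mul(11, -5), Mul(-5, Pow(-10, 2)), Mul(12, -5, -10)))) = Mul(-495, Add(-2, Add(-88, 80, -55, Mul(-5, 100), 600))) = Mul(-495, Add(-2, Add(-88, 80, -55, -500, 600))) = Mul(-495, Add(-2, 37)) = Mul(-495, 35) = -17325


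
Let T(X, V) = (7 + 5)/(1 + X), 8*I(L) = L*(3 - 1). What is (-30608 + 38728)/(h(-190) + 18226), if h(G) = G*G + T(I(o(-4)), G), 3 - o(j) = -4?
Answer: 44660/298817 ≈ 0.14946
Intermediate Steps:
o(j) = 7 (o(j) = 3 - 1*(-4) = 3 + 4 = 7)
I(L) = L/4 (I(L) = (L*(3 - 1))/8 = (L*2)/8 = (2*L)/8 = L/4)
T(X, V) = 12/(1 + X)
h(G) = 48/11 + G**2 (h(G) = G*G + 12/(1 + (1/4)*7) = G**2 + 12/(1 + 7/4) = G**2 + 12/(11/4) = G**2 + 12*(4/11) = G**2 + 48/11 = 48/11 + G**2)
(-30608 + 38728)/(h(-190) + 18226) = (-30608 + 38728)/((48/11 + (-190)**2) + 18226) = 8120/((48/11 + 36100) + 18226) = 8120/(397148/11 + 18226) = 8120/(597634/11) = 8120*(11/597634) = 44660/298817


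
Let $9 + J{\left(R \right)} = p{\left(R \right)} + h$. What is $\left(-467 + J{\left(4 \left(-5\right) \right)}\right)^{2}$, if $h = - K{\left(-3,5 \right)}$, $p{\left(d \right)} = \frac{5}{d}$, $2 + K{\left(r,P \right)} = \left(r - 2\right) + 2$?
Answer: $\frac{3553225}{16} \approx 2.2208 \cdot 10^{5}$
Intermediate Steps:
$K{\left(r,P \right)} = -2 + r$ ($K{\left(r,P \right)} = -2 + \left(\left(r - 2\right) + 2\right) = -2 + \left(\left(-2 + r\right) + 2\right) = -2 + r$)
$h = 5$ ($h = - (-2 - 3) = \left(-1\right) \left(-5\right) = 5$)
$J{\left(R \right)} = -4 + \frac{5}{R}$ ($J{\left(R \right)} = -9 + \left(\frac{5}{R} + 5\right) = -9 + \left(5 + \frac{5}{R}\right) = -4 + \frac{5}{R}$)
$\left(-467 + J{\left(4 \left(-5\right) \right)}\right)^{2} = \left(-467 - \left(4 - \frac{5}{4 \left(-5\right)}\right)\right)^{2} = \left(-467 - \left(4 - \frac{5}{-20}\right)\right)^{2} = \left(-467 + \left(-4 + 5 \left(- \frac{1}{20}\right)\right)\right)^{2} = \left(-467 - \frac{17}{4}\right)^{2} = \left(- \frac{1885}{4}\right)^{2} = \frac{3553225}{16}$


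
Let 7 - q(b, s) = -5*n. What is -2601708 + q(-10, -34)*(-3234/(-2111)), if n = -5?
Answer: -5492263800/2111 ≈ -2.6017e+6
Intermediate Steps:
q(b, s) = -18 (q(b, s) = 7 - (-5)*(-5) = 7 - 1*25 = 7 - 25 = -18)
-2601708 + q(-10, -34)*(-3234/(-2111)) = -2601708 - (-58212)/(-2111) = -2601708 - (-58212)*(-1)/2111 = -2601708 - 18*3234/2111 = -2601708 - 58212/2111 = -5492263800/2111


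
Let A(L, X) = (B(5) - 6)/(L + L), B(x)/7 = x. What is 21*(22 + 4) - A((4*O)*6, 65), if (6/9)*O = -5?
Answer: 196589/360 ≈ 546.08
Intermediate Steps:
B(x) = 7*x
O = -15/2 (O = (3/2)*(-5) = -15/2 ≈ -7.5000)
A(L, X) = 29/(2*L) (A(L, X) = (7*5 - 6)/(L + L) = (35 - 6)/((2*L)) = 29*(1/(2*L)) = 29/(2*L))
21*(22 + 4) - A((4*O)*6, 65) = 21*(22 + 4) - 29/(2*((4*(-15/2))*6)) = 21*26 - 29/(2*((-30*6))) = 546 - 29/(2*(-180)) = 546 - 29*(-1)/(2*180) = 546 - 1*(-29/360) = 546 + 29/360 = 196589/360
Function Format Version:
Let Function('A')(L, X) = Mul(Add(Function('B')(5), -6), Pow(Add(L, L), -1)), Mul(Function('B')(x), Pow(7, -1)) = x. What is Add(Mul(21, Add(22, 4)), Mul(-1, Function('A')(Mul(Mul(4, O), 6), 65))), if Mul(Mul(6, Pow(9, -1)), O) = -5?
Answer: Rational(196589, 360) ≈ 546.08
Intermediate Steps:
Function('B')(x) = Mul(7, x)
O = Rational(-15, 2) (O = Mul(Rational(3, 2), -5) = Rational(-15, 2) ≈ -7.5000)
Function('A')(L, X) = Mul(Rational(29, 2), Pow(L, -1)) (Function('A')(L, X) = Mul(Add(Mul(7, 5), -6), Pow(Add(L, L), -1)) = Mul(Add(35, -6), Pow(Mul(2, L), -1)) = Mul(29, Mul(Rational(1, 2), Pow(L, -1))) = Mul(Rational(29, 2), Pow(L, -1)))
Add(Mul(21, Add(22, 4)), Mul(-1, Function('A')(Mul(Mul(4, O), 6), 65))) = Add(Mul(21, Add(22, 4)), Mul(-1, Mul(Rational(29, 2), Pow(Mul(Mul(4, Rational(-15, 2)), 6), -1)))) = Add(Mul(21, 26), Mul(-1, Mul(Rational(29, 2), Pow(Mul(-30, 6), -1)))) = Add(546, Mul(-1, Mul(Rational(29, 2), Pow(-180, -1)))) = Add(546, Mul(-1, Mul(Rational(29, 2), Rational(-1, 180)))) = Add(546, Mul(-1, Rational(-29, 360))) = Add(546, Rational(29, 360)) = Rational(196589, 360)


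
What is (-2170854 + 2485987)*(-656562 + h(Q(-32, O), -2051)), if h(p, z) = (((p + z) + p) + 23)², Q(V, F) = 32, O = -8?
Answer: 1008656907622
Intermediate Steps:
h(p, z) = (23 + z + 2*p)² (h(p, z) = ((z + 2*p) + 23)² = (23 + z + 2*p)²)
(-2170854 + 2485987)*(-656562 + h(Q(-32, O), -2051)) = (-2170854 + 2485987)*(-656562 + (23 - 2051 + 2*32)²) = 315133*(-656562 + (23 - 2051 + 64)²) = 315133*(-656562 + (-1964)²) = 315133*(-656562 + 3857296) = 315133*3200734 = 1008656907622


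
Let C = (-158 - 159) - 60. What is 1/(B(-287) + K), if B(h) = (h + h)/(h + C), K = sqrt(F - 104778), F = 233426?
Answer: -95284/14180014783 + 220448*sqrt(32162)/14180014783 ≈ 0.0027813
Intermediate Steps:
C = -377 (C = -317 - 60 = -377)
K = 2*sqrt(32162) (K = sqrt(233426 - 104778) = sqrt(128648) = 2*sqrt(32162) ≈ 358.68)
B(h) = 2*h/(-377 + h) (B(h) = (h + h)/(h - 377) = (2*h)/(-377 + h) = 2*h/(-377 + h))
1/(B(-287) + K) = 1/(2*(-287)/(-377 - 287) + 2*sqrt(32162)) = 1/(2*(-287)/(-664) + 2*sqrt(32162)) = 1/(2*(-287)*(-1/664) + 2*sqrt(32162)) = 1/(287/332 + 2*sqrt(32162))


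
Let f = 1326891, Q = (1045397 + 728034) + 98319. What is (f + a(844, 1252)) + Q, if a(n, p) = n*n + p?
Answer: 3912229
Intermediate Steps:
a(n, p) = p + n² (a(n, p) = n² + p = p + n²)
Q = 1871750 (Q = 1773431 + 98319 = 1871750)
(f + a(844, 1252)) + Q = (1326891 + (1252 + 844²)) + 1871750 = (1326891 + (1252 + 712336)) + 1871750 = (1326891 + 713588) + 1871750 = 2040479 + 1871750 = 3912229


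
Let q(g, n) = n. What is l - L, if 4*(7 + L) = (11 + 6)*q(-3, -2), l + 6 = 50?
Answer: 119/2 ≈ 59.500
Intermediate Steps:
l = 44 (l = -6 + 50 = 44)
L = -31/2 (L = -7 + ((11 + 6)*(-2))/4 = -7 + (17*(-2))/4 = -7 + (¼)*(-34) = -7 - 17/2 = -31/2 ≈ -15.500)
l - L = 44 - 1*(-31/2) = 44 + 31/2 = 119/2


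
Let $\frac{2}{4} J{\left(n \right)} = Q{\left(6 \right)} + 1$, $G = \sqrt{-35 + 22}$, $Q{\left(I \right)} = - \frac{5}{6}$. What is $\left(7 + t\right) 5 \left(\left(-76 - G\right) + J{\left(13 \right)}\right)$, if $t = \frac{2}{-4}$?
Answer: $- \frac{14755}{6} - \frac{65 i \sqrt{13}}{2} \approx -2459.2 - 117.18 i$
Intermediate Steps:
$Q{\left(I \right)} = - \frac{5}{6}$ ($Q{\left(I \right)} = \left(-5\right) \frac{1}{6} = - \frac{5}{6}$)
$t = - \frac{1}{2}$ ($t = 2 \left(- \frac{1}{4}\right) = - \frac{1}{2} \approx -0.5$)
$G = i \sqrt{13}$ ($G = \sqrt{-13} = i \sqrt{13} \approx 3.6056 i$)
$J{\left(n \right)} = \frac{1}{3}$ ($J{\left(n \right)} = 2 \left(- \frac{5}{6} + 1\right) = 2 \cdot \frac{1}{6} = \frac{1}{3}$)
$\left(7 + t\right) 5 \left(\left(-76 - G\right) + J{\left(13 \right)}\right) = \left(7 - \frac{1}{2}\right) 5 \left(\left(-76 - i \sqrt{13}\right) + \frac{1}{3}\right) = \frac{13}{2} \cdot 5 \left(\left(-76 - i \sqrt{13}\right) + \frac{1}{3}\right) = \frac{65 \left(- \frac{227}{3} - i \sqrt{13}\right)}{2} = - \frac{14755}{6} - \frac{65 i \sqrt{13}}{2}$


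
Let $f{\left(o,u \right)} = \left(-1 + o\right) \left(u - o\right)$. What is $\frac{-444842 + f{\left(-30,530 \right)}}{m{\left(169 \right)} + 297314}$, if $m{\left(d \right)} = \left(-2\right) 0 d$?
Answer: $- \frac{231101}{148657} \approx -1.5546$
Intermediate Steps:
$m{\left(d \right)} = 0$ ($m{\left(d \right)} = 0 d = 0$)
$\frac{-444842 + f{\left(-30,530 \right)}}{m{\left(169 \right)} + 297314} = \frac{-444842 - 17360}{0 + 297314} = \frac{-444842 - 17360}{297314} = \left(-444842 - 17360\right) \frac{1}{297314} = \left(-462202\right) \frac{1}{297314} = - \frac{231101}{148657}$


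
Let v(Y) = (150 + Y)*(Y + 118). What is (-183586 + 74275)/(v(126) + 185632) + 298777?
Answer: 75583301041/252976 ≈ 2.9878e+5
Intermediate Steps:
v(Y) = (118 + Y)*(150 + Y) (v(Y) = (150 + Y)*(118 + Y) = (118 + Y)*(150 + Y))
(-183586 + 74275)/(v(126) + 185632) + 298777 = (-183586 + 74275)/((17700 + 126² + 268*126) + 185632) + 298777 = -109311/((17700 + 15876 + 33768) + 185632) + 298777 = -109311/(67344 + 185632) + 298777 = -109311/252976 + 298777 = 75583301041/252976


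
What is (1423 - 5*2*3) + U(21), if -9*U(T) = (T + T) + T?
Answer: 1386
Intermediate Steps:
U(T) = -T/3 (U(T) = -((T + T) + T)/9 = -(2*T + T)/9 = -T/3)
(1423 - 5*2*3) + U(21) = (1423 - 5*2*3) - ⅓*21 = (1423 - 10*3) - 7 = (1423 - 30) - 7 = 1393 - 7 = 1386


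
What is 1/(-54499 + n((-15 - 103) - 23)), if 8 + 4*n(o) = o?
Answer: -4/218145 ≈ -1.8336e-5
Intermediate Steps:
n(o) = -2 + o/4
1/(-54499 + n((-15 - 103) - 23)) = 1/(-54499 + (-2 + ((-15 - 103) - 23)/4)) = 1/(-54499 + (-2 + (-118 - 23)/4)) = 1/(-54499 + (-2 + (1/4)*(-141))) = 1/(-54499 + (-2 - 141/4)) = 1/(-54499 - 149/4) = 1/(-218145/4) = -4/218145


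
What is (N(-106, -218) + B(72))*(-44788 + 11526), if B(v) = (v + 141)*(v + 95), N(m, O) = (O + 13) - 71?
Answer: -1173982290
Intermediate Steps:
N(m, O) = -58 + O (N(m, O) = (13 + O) - 71 = -58 + O)
B(v) = (95 + v)*(141 + v) (B(v) = (141 + v)*(95 + v) = (95 + v)*(141 + v))
(N(-106, -218) + B(72))*(-44788 + 11526) = ((-58 - 218) + (13395 + 72² + 236*72))*(-44788 + 11526) = (-276 + (13395 + 5184 + 16992))*(-33262) = (-276 + 35571)*(-33262) = 35295*(-33262) = -1173982290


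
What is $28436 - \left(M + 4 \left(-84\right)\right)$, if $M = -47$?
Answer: $28819$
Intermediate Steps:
$28436 - \left(M + 4 \left(-84\right)\right) = 28436 - \left(-47 + 4 \left(-84\right)\right) = 28436 - \left(-47 - 336\right) = 28436 - -383 = 28436 + 383 = 28819$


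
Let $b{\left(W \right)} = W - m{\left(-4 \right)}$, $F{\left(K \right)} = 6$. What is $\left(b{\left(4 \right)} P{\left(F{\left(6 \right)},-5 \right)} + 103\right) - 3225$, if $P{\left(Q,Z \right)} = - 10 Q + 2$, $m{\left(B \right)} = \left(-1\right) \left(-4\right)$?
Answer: $-3122$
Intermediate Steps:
$m{\left(B \right)} = 4$
$b{\left(W \right)} = -4 + W$ ($b{\left(W \right)} = W - 4 = -4 + W$)
$P{\left(Q,Z \right)} = 2 - 10 Q$
$\left(b{\left(4 \right)} P{\left(F{\left(6 \right)},-5 \right)} + 103\right) - 3225 = \left(\left(-4 + 4\right) \left(2 - 60\right) + 103\right) - 3225 = \left(0 \left(2 - 60\right) + 103\right) - 3225 = \left(0 \left(-58\right) + 103\right) - 3225 = \left(0 + 103\right) - 3225 = 103 - 3225 = -3122$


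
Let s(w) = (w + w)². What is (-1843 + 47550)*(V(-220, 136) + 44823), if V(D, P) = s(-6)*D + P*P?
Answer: 1446123773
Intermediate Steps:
s(w) = 4*w² (s(w) = (2*w)² = 4*w²)
V(D, P) = P² + 144*D (V(D, P) = (4*(-6)²)*D + P*P = (4*36)*D + P² = 144*D + P² = P² + 144*D)
(-1843 + 47550)*(V(-220, 136) + 44823) = (-1843 + 47550)*((136² + 144*(-220)) + 44823) = 45707*((18496 - 31680) + 44823) = 45707*(-13184 + 44823) = 45707*31639 = 1446123773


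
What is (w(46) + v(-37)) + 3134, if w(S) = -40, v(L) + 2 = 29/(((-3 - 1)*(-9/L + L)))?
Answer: 16821553/5440 ≈ 3092.2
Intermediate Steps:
v(L) = -2 + 29/(-4*L + 36/L) (v(L) = -2 + 29/(((-3 - 1)*(-9/L + L))) = -2 + 29/((-4*(L - 9/L))) = -2 + 29/(-4*L + 36/L))
(w(46) + v(-37)) + 3134 = (-40 + (72 - 29*(-37) - 8*(-37)²)/(4*(-9 + (-37)²))) + 3134 = (-40 + (72 + 1073 - 8*1369)/(4*(-9 + 1369))) + 3134 = (-40 + (¼)*(72 + 1073 - 10952)/1360) + 3134 = (-40 + (¼)*(1/1360)*(-9807)) + 3134 = (-40 - 9807/5440) + 3134 = -227407/5440 + 3134 = 16821553/5440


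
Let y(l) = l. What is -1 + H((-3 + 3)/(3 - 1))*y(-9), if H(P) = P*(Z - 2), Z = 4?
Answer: -1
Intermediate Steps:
H(P) = 2*P (H(P) = P*(4 - 2) = P*2 = 2*P)
-1 + H((-3 + 3)/(3 - 1))*y(-9) = -1 + (2*((-3 + 3)/(3 - 1)))*(-9) = -1 + (2*(0/2))*(-9) = -1 + (2*(0*(½)))*(-9) = -1 + (2*0)*(-9) = -1 + 0*(-9) = -1 + 0 = -1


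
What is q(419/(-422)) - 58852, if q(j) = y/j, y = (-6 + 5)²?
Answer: -24659410/419 ≈ -58853.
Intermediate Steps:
y = 1 (y = (-1)² = 1)
q(j) = 1/j
q(419/(-422)) - 58852 = 1/(419/(-422)) - 58852 = 1/(419*(-1/422)) - 58852 = 1/(-419/422) - 58852 = -422/419 - 58852 = -24659410/419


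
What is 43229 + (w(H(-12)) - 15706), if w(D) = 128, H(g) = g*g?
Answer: 27651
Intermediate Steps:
H(g) = g²
43229 + (w(H(-12)) - 15706) = 43229 + (128 - 15706) = 43229 - 15578 = 27651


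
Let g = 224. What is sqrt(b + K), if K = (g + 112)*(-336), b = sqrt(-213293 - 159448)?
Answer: sqrt(-112896 + I*sqrt(372741)) ≈ 0.9085 + 336.0*I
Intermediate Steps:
b = I*sqrt(372741) (b = sqrt(-372741) = I*sqrt(372741) ≈ 610.53*I)
K = -112896 (K = (224 + 112)*(-336) = 336*(-336) = -112896)
sqrt(b + K) = sqrt(I*sqrt(372741) - 112896) = sqrt(-112896 + I*sqrt(372741))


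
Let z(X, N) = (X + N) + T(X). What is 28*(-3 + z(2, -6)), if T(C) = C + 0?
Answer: -140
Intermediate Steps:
T(C) = C
z(X, N) = N + 2*X (z(X, N) = (X + N) + X = (N + X) + X = N + 2*X)
28*(-3 + z(2, -6)) = 28*(-3 + (-6 + 2*2)) = 28*(-3 + (-6 + 4)) = 28*(-3 - 2) = 28*(-5) = -140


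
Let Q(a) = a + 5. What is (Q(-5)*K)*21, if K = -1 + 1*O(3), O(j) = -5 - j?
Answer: 0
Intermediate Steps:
Q(a) = 5 + a
K = -9 (K = -1 + 1*(-5 - 1*3) = -1 + 1*(-5 - 3) = -1 + 1*(-8) = -1 - 8 = -9)
(Q(-5)*K)*21 = ((5 - 5)*(-9))*21 = (0*(-9))*21 = 0*21 = 0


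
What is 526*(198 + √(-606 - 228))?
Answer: 104148 + 526*I*√834 ≈ 1.0415e+5 + 15190.0*I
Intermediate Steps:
526*(198 + √(-606 - 228)) = 526*(198 + √(-834)) = 526*(198 + I*√834) = 104148 + 526*I*√834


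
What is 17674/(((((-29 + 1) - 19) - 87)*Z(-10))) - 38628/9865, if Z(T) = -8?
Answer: 66472397/5287640 ≈ 12.571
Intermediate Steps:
17674/(((((-29 + 1) - 19) - 87)*Z(-10))) - 38628/9865 = 17674/(((((-29 + 1) - 19) - 87)*(-8))) - 38628/9865 = 17674/((((-28 - 19) - 87)*(-8))) - 38628*1/9865 = 17674/(((-47 - 87)*(-8))) - 38628/9865 = 17674/((-134*(-8))) - 38628/9865 = 17674/1072 - 38628/9865 = 17674*(1/1072) - 38628/9865 = 8837/536 - 38628/9865 = 66472397/5287640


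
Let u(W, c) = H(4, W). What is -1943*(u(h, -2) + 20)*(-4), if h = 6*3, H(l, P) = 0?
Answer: 155440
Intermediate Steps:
h = 18
u(W, c) = 0
-1943*(u(h, -2) + 20)*(-4) = -1943*(0 + 20)*(-4) = -38860*(-4) = -1943*(-80) = 155440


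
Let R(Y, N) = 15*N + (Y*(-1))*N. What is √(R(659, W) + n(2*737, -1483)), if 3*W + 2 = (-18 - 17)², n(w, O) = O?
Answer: I*√2376183/3 ≈ 513.83*I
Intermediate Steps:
W = 1223/3 (W = -⅔ + (-18 - 17)²/3 = -⅔ + (⅓)*(-35)² = -⅔ + (⅓)*1225 = -⅔ + 1225/3 = 1223/3 ≈ 407.67)
R(Y, N) = 15*N - N*Y (R(Y, N) = 15*N + (-Y)*N = 15*N - N*Y)
√(R(659, W) + n(2*737, -1483)) = √(1223*(15 - 1*659)/3 - 1483) = √(1223*(15 - 659)/3 - 1483) = √((1223/3)*(-644) - 1483) = √(-787612/3 - 1483) = √(-792061/3) = I*√2376183/3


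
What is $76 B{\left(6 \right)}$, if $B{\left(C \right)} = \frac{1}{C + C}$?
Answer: $\frac{19}{3} \approx 6.3333$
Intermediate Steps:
$B{\left(C \right)} = \frac{1}{2 C}$
$76 B{\left(6 \right)} = 76 \frac{1}{2 \cdot 6} = 76 \cdot \frac{1}{2} \cdot \frac{1}{6} = 76 \cdot \frac{1}{12} = \frac{19}{3}$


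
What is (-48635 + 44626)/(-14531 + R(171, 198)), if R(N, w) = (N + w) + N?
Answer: 4009/13991 ≈ 0.28654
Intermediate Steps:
R(N, w) = w + 2*N
(-48635 + 44626)/(-14531 + R(171, 198)) = (-48635 + 44626)/(-14531 + (198 + 2*171)) = -4009/(-14531 + (198 + 342)) = -4009/(-14531 + 540) = -4009/(-13991) = -4009*(-1/13991) = 4009/13991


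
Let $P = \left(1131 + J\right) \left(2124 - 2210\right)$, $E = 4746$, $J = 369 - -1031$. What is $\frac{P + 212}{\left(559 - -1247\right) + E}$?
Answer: $- \frac{108727}{3276} \approx -33.189$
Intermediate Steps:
$J = 1400$ ($J = 369 + 1031 = 1400$)
$P = -217666$ ($P = \left(1131 + 1400\right) \left(2124 - 2210\right) = 2531 \left(-86\right) = -217666$)
$\frac{P + 212}{\left(559 - -1247\right) + E} = \frac{-217666 + 212}{\left(559 - -1247\right) + 4746} = - \frac{217454}{\left(559 + 1247\right) + 4746} = - \frac{217454}{1806 + 4746} = - \frac{217454}{6552} = \left(-217454\right) \frac{1}{6552} = - \frac{108727}{3276}$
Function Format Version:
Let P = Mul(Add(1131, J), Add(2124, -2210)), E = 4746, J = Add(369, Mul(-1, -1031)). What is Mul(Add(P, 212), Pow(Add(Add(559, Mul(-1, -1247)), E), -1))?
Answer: Rational(-108727, 3276) ≈ -33.189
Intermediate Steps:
J = 1400 (J = Add(369, 1031) = 1400)
P = -217666 (P = Mul(Add(1131, 1400), Add(2124, -2210)) = Mul(2531, -86) = -217666)
Mul(Add(P, 212), Pow(Add(Add(559, Mul(-1, -1247)), E), -1)) = Mul(Add(-217666, 212), Pow(Add(Add(559, Mul(-1, -1247)), 4746), -1)) = Mul(-217454, Pow(Add(Add(559, 1247), 4746), -1)) = Mul(-217454, Pow(Add(1806, 4746), -1)) = Mul(-217454, Pow(6552, -1)) = Mul(-217454, Rational(1, 6552)) = Rational(-108727, 3276)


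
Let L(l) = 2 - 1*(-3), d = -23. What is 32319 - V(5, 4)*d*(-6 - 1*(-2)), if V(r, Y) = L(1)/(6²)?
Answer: 290756/9 ≈ 32306.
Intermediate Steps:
L(l) = 5 (L(l) = 2 + 3 = 5)
V(r, Y) = 5/36 (V(r, Y) = 5/(6²) = 5/36)
32319 - V(5, 4)*d*(-6 - 1*(-2)) = 32319 - (5/36)*(-23)*(-6 - 1*(-2)) = 32319 - (-115)*(-6 + 2)/36 = 32319 - (-115)*(-4)/36 = 32319 - 1*115/9 = 32319 - 115/9 = 290756/9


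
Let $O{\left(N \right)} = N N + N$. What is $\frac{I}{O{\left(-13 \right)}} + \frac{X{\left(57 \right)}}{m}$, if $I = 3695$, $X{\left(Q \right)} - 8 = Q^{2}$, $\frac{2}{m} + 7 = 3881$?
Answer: $\frac{984177899}{156} \approx 6.3088 \cdot 10^{6}$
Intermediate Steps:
$m = \frac{1}{1937}$ ($m = \frac{2}{-7 + 3881} = \frac{2}{3874} = 2 \cdot \frac{1}{3874} = \frac{1}{1937} \approx 0.00051626$)
$X{\left(Q \right)} = 8 + Q^{2}$
$O{\left(N \right)} = N + N^{2}$ ($O{\left(N \right)} = N^{2} + N = N + N^{2}$)
$\frac{I}{O{\left(-13 \right)}} + \frac{X{\left(57 \right)}}{m} = \frac{3695}{\left(-13\right) \left(1 - 13\right)} + \left(8 + 57^{2}\right) \frac{1}{\frac{1}{1937}} = \frac{3695}{\left(-13\right) \left(-12\right)} + \left(8 + 3249\right) 1937 = \frac{3695}{156} + 3257 \cdot 1937 = 3695 \cdot \frac{1}{156} + 6308809 = \frac{3695}{156} + 6308809 = \frac{984177899}{156}$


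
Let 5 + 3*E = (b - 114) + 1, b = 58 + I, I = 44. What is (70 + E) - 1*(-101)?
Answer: 497/3 ≈ 165.67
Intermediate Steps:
b = 102 (b = 58 + 44 = 102)
E = -16/3 (E = -5/3 + ((102 - 114) + 1)/3 = -5/3 + (-12 + 1)/3 = -5/3 + (⅓)*(-11) = -5/3 - 11/3 = -16/3 ≈ -5.3333)
(70 + E) - 1*(-101) = (70 - 16/3) - 1*(-101) = 194/3 + 101 = 497/3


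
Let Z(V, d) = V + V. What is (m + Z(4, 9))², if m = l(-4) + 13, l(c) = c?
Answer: 289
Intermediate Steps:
Z(V, d) = 2*V
m = 9 (m = -4 + 13 = 9)
(m + Z(4, 9))² = (9 + 2*4)² = (9 + 8)² = 17² = 289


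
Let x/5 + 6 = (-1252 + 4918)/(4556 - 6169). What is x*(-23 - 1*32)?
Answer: 3669600/1613 ≈ 2275.0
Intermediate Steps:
x = -66720/1613 (x = -30 + 5*((-1252 + 4918)/(4556 - 6169)) = -30 + 5*(3666/(-1613)) = -30 + 5*(3666*(-1/1613)) = -30 + 5*(-3666/1613) = -30 - 18330/1613 = -66720/1613 ≈ -41.364)
x*(-23 - 1*32) = -66720*(-23 - 1*32)/1613 = -66720*(-23 - 32)/1613 = -66720/1613*(-55) = 3669600/1613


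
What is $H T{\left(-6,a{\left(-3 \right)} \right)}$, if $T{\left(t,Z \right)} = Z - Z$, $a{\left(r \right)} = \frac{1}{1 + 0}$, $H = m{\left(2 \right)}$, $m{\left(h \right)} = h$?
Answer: $0$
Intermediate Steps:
$H = 2$
$a{\left(r \right)} = 1$ ($a{\left(r \right)} = 1^{-1} = 1$)
$T{\left(t,Z \right)} = 0$
$H T{\left(-6,a{\left(-3 \right)} \right)} = 2 \cdot 0 = 0$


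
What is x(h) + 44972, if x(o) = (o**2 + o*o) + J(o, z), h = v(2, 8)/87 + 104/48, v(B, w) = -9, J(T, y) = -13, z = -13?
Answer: 680718223/15138 ≈ 44968.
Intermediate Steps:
h = 359/174 (h = -9/87 + 104/48 = -9*1/87 + 104*(1/48) = -3/29 + 13/6 = 359/174 ≈ 2.0632)
x(o) = -13 + 2*o**2 (x(o) = (o**2 + o*o) - 13 = (o**2 + o**2) - 13 = 2*o**2 - 13 = -13 + 2*o**2)
x(h) + 44972 = (-13 + 2*(359/174)**2) + 44972 = (-13 + 2*(128881/30276)) + 44972 = (-13 + 128881/15138) + 44972 = -67913/15138 + 44972 = 680718223/15138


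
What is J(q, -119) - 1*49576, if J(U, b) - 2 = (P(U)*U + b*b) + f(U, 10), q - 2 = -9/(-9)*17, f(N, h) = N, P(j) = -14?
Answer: -35660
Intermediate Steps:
q = 19 (q = 2 - 9/(-9)*17 = 2 - 9*(-⅑)*17 = 2 + 1*17 = 2 + 17 = 19)
J(U, b) = 2 + b² - 13*U (J(U, b) = 2 + ((-14*U + b*b) + U) = 2 + ((-14*U + b²) + U) = 2 + ((b² - 14*U) + U) = 2 + (b² - 13*U) = 2 + b² - 13*U)
J(q, -119) - 1*49576 = (2 + (-119)² - 13*19) - 1*49576 = (2 + 14161 - 247) - 49576 = 13916 - 49576 = -35660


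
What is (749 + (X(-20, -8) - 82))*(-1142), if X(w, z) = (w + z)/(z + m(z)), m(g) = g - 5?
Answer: -2289710/3 ≈ -7.6324e+5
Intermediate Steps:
m(g) = -5 + g
X(w, z) = (w + z)/(-5 + 2*z) (X(w, z) = (w + z)/(z + (-5 + z)) = (w + z)/(-5 + 2*z))
(749 + (X(-20, -8) - 82))*(-1142) = (749 + ((-20 - 8)/(-5 + 2*(-8)) - 82))*(-1142) = (749 + (-28/(-5 - 16) - 82))*(-1142) = (749 + (-28/(-21) - 82))*(-1142) = (749 + (-1/21*(-28) - 82))*(-1142) = (749 + (4/3 - 82))*(-1142) = (749 - 242/3)*(-1142) = (2005/3)*(-1142) = -2289710/3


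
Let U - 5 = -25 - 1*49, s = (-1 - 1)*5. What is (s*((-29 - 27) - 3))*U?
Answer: -40710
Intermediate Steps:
s = -10 (s = -2*5 = -10)
U = -69 (U = 5 + (-25 - 1*49) = 5 + (-25 - 49) = 5 - 74 = -69)
(s*((-29 - 27) - 3))*U = -10*((-29 - 27) - 3)*(-69) = -10*(-56 - 3)*(-69) = -10*(-59)*(-69) = 590*(-69) = -40710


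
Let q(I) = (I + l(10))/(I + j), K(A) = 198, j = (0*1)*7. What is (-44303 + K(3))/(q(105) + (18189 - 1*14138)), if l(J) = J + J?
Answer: -926205/85096 ≈ -10.884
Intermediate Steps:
l(J) = 2*J
j = 0 (j = 0*7 = 0)
q(I) = (20 + I)/I (q(I) = (I + 2*10)/(I + 0) = (I + 20)/I = (20 + I)/I)
(-44303 + K(3))/(q(105) + (18189 - 1*14138)) = (-44303 + 198)/((20 + 105)/105 + (18189 - 1*14138)) = -44105/((1/105)*125 + (18189 - 14138)) = -44105/(25/21 + 4051) = -44105/85096/21 = -44105*21/85096 = -926205/85096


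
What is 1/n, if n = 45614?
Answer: 1/45614 ≈ 2.1923e-5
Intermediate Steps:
1/n = 1/45614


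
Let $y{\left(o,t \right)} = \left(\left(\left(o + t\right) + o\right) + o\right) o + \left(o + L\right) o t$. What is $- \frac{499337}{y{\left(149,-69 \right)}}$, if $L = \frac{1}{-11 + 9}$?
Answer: $\frac{998674}{2940813} \approx 0.33959$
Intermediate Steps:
$L = - \frac{1}{2}$ ($L = \frac{1}{-2} = - \frac{1}{2} \approx -0.5$)
$y{\left(o,t \right)} = o \left(t + 3 o\right) + o t \left(- \frac{1}{2} + o\right)$ ($y{\left(o,t \right)} = \left(\left(\left(o + t\right) + o\right) + o\right) o + \left(o - \frac{1}{2}\right) o t = \left(\left(t + 2 o\right) + o\right) o + \left(- \frac{1}{2} + o\right) o t = \left(t + 3 o\right) o + o \left(- \frac{1}{2} + o\right) t = o \left(t + 3 o\right) + o t \left(- \frac{1}{2} + o\right)$)
$- \frac{499337}{y{\left(149,-69 \right)}} = - \frac{499337}{\frac{1}{2} \cdot 149 \left(-69 + 6 \cdot 149 + 2 \cdot 149 \left(-69\right)\right)} = - \frac{499337}{\frac{1}{2} \cdot 149 \left(-69 + 894 - 20562\right)} = - \frac{499337}{\frac{1}{2} \cdot 149 \left(-19737\right)} = - \frac{499337}{- \frac{2940813}{2}} = \left(-499337\right) \left(- \frac{2}{2940813}\right) = \frac{998674}{2940813}$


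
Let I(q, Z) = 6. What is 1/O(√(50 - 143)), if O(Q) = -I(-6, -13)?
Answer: -⅙ ≈ -0.16667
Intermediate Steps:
O(Q) = -6 (O(Q) = -1*6 = -6)
1/O(√(50 - 143)) = 1/(-6) = -⅙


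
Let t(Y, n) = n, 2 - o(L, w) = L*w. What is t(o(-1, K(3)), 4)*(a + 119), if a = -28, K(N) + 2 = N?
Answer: 364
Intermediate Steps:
K(N) = -2 + N
o(L, w) = 2 - L*w
t(o(-1, K(3)), 4)*(a + 119) = 4*(-28 + 119) = 4*91 = 364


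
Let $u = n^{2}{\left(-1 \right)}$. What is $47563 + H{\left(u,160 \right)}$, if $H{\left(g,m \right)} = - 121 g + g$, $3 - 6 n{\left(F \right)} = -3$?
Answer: $47443$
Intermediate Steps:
$n{\left(F \right)} = 1$ ($n{\left(F \right)} = \frac{1}{2} - - \frac{1}{2} = \frac{1}{2} + \frac{1}{2} = 1$)
$u = 1$ ($u = 1^{2} = 1$)
$H{\left(g,m \right)} = - 120 g$
$47563 + H{\left(u,160 \right)} = 47563 - 120 = 47443$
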